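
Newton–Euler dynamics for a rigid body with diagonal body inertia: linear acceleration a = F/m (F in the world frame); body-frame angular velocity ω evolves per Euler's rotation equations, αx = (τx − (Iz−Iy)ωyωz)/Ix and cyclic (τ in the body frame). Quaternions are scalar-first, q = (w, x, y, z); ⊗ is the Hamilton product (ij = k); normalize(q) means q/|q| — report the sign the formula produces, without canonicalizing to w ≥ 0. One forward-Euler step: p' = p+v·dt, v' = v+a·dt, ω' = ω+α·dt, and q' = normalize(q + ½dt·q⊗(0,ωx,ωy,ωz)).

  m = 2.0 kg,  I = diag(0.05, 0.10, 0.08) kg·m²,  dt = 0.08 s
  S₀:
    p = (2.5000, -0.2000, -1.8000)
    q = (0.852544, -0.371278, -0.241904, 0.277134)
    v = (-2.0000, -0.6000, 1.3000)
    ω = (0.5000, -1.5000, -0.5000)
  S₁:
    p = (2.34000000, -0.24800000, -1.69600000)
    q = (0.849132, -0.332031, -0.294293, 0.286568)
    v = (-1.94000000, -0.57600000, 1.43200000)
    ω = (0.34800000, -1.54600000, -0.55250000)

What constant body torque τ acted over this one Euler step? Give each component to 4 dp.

Δω = ω₁−ω₀ = (-0.15200000, -0.04600000, -0.05250000)
precession coupling = (-0.0150, 0.0075, -0.0375)
I·α + gyro = (-0.1100, -0.0500, -0.0900)

τ = (-0.1100, -0.0500, -0.0900)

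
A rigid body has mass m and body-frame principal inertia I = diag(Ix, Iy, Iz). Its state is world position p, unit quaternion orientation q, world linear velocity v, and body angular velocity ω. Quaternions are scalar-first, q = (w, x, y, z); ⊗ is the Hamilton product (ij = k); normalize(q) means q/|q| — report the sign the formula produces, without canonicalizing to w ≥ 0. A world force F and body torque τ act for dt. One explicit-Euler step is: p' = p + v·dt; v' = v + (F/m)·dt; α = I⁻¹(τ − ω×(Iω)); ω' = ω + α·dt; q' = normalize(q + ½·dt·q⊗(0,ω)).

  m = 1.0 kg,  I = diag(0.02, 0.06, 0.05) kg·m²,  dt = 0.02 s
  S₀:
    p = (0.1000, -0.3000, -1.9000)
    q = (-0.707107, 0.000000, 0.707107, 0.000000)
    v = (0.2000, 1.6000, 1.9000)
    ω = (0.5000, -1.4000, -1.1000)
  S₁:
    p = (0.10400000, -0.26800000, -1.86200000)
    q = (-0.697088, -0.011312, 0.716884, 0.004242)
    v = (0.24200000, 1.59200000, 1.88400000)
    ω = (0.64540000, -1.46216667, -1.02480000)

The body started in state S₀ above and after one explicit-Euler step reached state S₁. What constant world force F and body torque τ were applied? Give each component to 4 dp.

F = (2.1000, -0.4000, -0.8000)
τ = (0.1300, -0.1700, 0.1600)

velocity change Δv = (0.04200000, -0.00800000, -0.01600000)
F = m·Δv/dt = (2.1000, -0.4000, -0.8000)
ω₁ − ω₀ = (0.14540000, -0.06216667, 0.07520000)
ω₀×(Iω₀) = (-0.0154, 0.0165, -0.0280)
I·α + gyro = (0.1300, -0.1700, 0.1600)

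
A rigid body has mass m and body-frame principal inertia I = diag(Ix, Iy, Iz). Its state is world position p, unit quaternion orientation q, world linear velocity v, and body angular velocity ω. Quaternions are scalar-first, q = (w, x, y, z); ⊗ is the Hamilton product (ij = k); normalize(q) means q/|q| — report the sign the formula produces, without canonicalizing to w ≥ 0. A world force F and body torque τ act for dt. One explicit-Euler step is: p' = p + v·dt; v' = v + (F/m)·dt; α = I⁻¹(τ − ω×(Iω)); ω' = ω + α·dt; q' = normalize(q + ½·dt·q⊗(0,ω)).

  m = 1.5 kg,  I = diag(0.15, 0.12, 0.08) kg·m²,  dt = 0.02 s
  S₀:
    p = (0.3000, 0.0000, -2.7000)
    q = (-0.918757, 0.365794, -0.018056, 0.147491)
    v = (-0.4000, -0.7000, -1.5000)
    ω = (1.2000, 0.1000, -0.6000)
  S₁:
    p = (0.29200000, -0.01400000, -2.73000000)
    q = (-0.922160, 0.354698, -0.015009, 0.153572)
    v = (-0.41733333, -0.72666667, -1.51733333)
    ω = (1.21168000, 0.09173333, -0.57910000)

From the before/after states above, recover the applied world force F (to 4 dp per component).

F = (-1.3000, -2.0000, -1.3000)

velocity change Δv = (-0.01733333, -0.02666667, -0.01733333)
F = m·Δv/dt = (-1.3000, -2.0000, -1.3000)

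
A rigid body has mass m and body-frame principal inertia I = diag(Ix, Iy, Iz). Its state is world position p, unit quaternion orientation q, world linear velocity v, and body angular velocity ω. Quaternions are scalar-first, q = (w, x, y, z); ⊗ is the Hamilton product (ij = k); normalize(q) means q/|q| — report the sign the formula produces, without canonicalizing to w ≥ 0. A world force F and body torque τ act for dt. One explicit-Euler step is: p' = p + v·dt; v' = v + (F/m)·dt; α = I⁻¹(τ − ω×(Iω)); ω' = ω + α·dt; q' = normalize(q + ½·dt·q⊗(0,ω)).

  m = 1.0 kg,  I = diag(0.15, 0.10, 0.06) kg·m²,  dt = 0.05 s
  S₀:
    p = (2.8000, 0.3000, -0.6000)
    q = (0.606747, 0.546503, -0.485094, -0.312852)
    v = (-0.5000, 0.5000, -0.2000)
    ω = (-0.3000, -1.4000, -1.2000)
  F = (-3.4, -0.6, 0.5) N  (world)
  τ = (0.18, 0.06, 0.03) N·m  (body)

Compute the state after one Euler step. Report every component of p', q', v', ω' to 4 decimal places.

p' = (2.7750, 0.3250, -0.6100)
q' = (0.5838, 0.5450, -0.4871, -0.3534)
v' = (-0.6700, 0.4700, -0.1750)
ω' = (-0.2176, -1.3862, -1.1575)

a = F/m = (-3.4000, -0.6000, 0.5000)
p + v·dt = (2.7750, 0.3250, -0.6100)
v + (F/m)dt = (-0.6700, 0.4700, -0.1750)
α = I⁻¹(τ − ω×Iω) = (1.6480, 0.2760, 0.8500)
new body rate ω' = (-0.2176, -1.3862, -1.1575)
q⊗(0,ω) = (-0.8906031, -0.0379041, -0.0997866, -1.6387288)
q + ½dt·q⊗(0,ω), renormalized = (0.5838, 0.5450, -0.4871, -0.3534)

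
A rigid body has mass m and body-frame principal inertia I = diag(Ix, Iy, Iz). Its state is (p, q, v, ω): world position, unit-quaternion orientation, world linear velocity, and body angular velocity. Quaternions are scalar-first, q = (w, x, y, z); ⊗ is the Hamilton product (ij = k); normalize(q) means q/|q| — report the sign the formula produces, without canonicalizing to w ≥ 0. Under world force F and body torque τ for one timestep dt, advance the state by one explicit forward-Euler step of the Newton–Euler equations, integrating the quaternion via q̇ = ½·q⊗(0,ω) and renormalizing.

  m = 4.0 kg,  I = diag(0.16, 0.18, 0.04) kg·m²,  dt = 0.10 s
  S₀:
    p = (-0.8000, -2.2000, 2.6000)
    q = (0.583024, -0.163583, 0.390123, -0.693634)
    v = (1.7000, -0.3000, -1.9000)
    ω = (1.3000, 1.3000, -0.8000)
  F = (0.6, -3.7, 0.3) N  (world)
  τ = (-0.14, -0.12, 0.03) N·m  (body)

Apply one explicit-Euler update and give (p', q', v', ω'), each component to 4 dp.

p' = (-0.6300, -2.2300, 2.4100)
q' = (0.5379, -0.0957, 0.3745, -0.7492)
v' = (1.7150, -0.3925, -1.8925)
ω' = (1.1215, 1.3027, -0.8095)

ω×(Iω) gyroscopic = (0.1456, -0.1248, 0.0338)
(τ − ω×Iω)/I = (-1.7850, 0.0267, -0.0950)
new body rate ω' = (1.1215, 1.3027, -0.8095)
q⊗(0,ω) = (-0.8494092, 1.3475570, -0.2746594, -1.1862370)
q' = normalize(q + ½dt·q⊗(0,ω)) = (0.5379, -0.0957, 0.3745, -0.7492)
p' = p + v·dt = (-0.6300, -2.2300, 2.4100)
v' = v + a·dt = (1.7150, -0.3925, -1.8925)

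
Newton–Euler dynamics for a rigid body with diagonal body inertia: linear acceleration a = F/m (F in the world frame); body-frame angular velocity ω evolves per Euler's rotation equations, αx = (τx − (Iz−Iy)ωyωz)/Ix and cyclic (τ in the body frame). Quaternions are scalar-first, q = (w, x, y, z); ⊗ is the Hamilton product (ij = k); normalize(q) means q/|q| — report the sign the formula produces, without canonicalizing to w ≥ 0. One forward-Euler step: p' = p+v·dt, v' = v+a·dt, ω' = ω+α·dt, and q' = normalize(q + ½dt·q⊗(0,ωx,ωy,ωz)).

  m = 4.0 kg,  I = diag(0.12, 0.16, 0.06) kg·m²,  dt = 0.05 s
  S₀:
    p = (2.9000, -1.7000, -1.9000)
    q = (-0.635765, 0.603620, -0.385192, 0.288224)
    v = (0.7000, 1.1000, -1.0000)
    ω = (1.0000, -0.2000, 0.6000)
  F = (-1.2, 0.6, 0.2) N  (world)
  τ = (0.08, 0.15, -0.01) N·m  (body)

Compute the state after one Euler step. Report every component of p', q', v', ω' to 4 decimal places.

a = F/m = (-0.3000, 0.1500, 0.0500)
p + v·dt = (2.9350, -1.6450, -1.9500)
v' = v + a·dt = (0.6850, 1.1075, -0.9975)
precession coupling ω×(Iω) = (0.0120, 0.0360, -0.0080)
angular accel α = (0.5667, 0.7125, -0.0333)
new body rate ω' = (1.0283, -0.1644, 0.5983)
q⊗(0,ω) = (-0.8535928, -0.8092354, 0.0532050, -0.1169910)
updated quaternion q' = (-0.6568, 0.5831, -0.3837, 0.2852)

p' = (2.9350, -1.6450, -1.9500)
q' = (-0.6568, 0.5831, -0.3837, 0.2852)
v' = (0.6850, 1.1075, -0.9975)
ω' = (1.0283, -0.1644, 0.5983)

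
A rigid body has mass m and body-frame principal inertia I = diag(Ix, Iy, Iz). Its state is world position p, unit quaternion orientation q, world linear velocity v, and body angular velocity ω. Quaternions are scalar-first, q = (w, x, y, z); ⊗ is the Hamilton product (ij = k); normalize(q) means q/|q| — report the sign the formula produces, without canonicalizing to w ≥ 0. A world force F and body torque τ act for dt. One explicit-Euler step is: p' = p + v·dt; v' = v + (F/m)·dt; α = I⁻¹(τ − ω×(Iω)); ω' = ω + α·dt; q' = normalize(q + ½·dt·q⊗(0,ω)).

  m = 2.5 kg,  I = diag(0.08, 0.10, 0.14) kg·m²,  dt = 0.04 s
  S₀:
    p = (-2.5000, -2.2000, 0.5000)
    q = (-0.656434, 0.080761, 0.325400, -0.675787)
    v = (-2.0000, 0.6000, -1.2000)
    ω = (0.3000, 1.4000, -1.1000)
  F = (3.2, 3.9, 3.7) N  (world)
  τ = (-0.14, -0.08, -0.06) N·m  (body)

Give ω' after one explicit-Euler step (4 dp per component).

ω' = (0.2608, 1.3601, -1.1195)

angular accel α = (-0.9800, -0.9980, -0.4886)
ω + α·dt = (0.2608, 1.3601, -1.1195)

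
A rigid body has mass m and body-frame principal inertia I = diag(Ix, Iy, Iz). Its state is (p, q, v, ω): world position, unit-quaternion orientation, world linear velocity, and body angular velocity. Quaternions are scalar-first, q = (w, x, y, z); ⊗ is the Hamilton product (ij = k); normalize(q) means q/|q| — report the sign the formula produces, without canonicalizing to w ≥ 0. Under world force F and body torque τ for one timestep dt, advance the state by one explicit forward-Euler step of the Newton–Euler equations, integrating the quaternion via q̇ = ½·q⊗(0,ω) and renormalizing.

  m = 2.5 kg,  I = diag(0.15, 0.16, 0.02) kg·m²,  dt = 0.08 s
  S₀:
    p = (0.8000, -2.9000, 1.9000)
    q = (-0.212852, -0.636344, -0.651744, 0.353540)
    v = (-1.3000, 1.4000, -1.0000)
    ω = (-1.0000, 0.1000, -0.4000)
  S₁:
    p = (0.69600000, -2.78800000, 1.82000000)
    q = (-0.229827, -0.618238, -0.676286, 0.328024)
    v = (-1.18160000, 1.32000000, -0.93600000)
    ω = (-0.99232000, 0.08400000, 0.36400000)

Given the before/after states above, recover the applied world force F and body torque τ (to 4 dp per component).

F = (3.7000, -2.5000, 2.0000)
τ = (0.0200, 0.0200, 0.1900)

Δω = ω₁−ω₀ = (0.00768000, -0.01600000, 0.76400000)
I·α + gyro = (0.0200, 0.0200, 0.1900)
v₁ − v₀ = (0.11840000, -0.08000000, 0.06400000)
m·(v₁−v₀)/dt = (3.7000, -2.5000, 2.0000)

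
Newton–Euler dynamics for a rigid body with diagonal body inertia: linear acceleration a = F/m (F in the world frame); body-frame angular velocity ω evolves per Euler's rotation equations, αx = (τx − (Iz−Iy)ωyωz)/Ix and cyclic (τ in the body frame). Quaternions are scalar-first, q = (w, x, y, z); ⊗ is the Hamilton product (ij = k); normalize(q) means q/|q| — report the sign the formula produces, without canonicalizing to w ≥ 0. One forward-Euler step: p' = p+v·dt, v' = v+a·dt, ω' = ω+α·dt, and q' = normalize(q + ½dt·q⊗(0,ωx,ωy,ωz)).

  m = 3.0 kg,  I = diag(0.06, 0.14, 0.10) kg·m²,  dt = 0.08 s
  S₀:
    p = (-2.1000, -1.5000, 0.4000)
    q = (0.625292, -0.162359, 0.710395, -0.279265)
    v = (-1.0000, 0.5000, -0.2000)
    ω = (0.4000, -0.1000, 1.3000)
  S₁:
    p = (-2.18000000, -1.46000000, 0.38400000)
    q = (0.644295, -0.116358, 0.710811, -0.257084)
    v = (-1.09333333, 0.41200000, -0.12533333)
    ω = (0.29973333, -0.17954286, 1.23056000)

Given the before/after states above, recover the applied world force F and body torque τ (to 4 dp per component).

velocity change Δv = (-0.09333333, -0.08800000, 0.07466667)
applied force F = (-3.5000, -3.3000, 2.8000)
Δω = ω₁−ω₀ = (-0.10026667, -0.07954286, -0.06944000)
applied torque τ = (-0.0700, -0.1600, -0.0900)

F = (-3.5000, -3.3000, 2.8000)
τ = (-0.0700, -0.1600, -0.0900)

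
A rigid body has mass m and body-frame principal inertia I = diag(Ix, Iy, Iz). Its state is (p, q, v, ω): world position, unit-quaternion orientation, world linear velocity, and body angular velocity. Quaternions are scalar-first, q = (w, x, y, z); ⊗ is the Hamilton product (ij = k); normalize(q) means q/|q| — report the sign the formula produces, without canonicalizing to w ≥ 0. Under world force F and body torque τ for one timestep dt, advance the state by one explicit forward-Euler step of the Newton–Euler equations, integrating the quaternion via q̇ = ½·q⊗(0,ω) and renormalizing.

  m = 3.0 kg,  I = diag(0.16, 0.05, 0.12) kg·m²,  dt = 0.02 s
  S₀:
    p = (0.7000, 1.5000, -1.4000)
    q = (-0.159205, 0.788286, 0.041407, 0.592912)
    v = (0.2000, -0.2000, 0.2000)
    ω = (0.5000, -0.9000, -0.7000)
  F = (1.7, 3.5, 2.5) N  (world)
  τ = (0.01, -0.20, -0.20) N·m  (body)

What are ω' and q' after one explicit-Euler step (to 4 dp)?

ω' = (0.4957, -0.9744, -0.7416)
q' = (-0.1586, 0.7925, 0.0513, 0.5867)

α = I⁻¹(τ − ω×Iω) = (-0.2131, -3.7200, -2.0792)
new body rate ω' = (0.4957, -0.9744, -0.7416)
2q̇ = q⊗(0,ω) = (0.0581617, 0.4250334, 0.9915407, -0.6187174)
q' = normalize(q + ½dt·q⊗(0,ω)) = (-0.1586, 0.7925, 0.0513, 0.5867)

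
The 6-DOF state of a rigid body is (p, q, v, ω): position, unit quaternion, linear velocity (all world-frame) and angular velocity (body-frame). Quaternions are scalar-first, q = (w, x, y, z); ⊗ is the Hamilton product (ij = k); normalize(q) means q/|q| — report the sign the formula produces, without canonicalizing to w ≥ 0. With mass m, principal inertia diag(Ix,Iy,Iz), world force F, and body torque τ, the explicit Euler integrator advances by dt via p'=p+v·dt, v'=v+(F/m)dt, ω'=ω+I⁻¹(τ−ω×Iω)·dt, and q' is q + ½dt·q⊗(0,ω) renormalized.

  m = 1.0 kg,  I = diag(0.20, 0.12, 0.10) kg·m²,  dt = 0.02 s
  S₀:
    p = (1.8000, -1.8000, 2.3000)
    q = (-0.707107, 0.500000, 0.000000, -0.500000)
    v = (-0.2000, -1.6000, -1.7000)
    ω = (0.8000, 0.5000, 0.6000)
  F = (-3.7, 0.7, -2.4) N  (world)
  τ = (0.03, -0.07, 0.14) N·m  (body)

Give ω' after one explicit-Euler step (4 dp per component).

ω' = (0.8036, 0.4803, 0.6344)

ω×(Iω) gyroscopic = (-0.0060, 0.0480, -0.0320)
angular accel α = (0.1800, -0.9833, 1.7200)
new body rate ω' = (0.8036, 0.4803, 0.6344)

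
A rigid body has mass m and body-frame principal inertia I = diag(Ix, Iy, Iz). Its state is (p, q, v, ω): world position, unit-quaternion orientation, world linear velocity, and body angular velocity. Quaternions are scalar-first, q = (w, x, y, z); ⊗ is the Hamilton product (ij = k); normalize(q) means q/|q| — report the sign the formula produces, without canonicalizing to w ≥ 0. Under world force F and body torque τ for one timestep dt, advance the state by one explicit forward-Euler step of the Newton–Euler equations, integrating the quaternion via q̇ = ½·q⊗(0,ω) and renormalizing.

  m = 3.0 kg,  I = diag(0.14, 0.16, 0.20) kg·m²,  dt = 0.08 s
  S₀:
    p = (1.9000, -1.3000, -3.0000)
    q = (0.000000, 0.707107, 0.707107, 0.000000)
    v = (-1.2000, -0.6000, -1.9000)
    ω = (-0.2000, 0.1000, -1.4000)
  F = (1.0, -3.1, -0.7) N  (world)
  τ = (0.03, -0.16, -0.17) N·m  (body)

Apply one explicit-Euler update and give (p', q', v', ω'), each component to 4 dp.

p' = (1.8040, -1.3480, -3.1520)
q' = (0.0028, 0.6664, 0.7455, 0.0085)
v' = (-1.1733, -0.6827, -1.9187)
ω' = (-0.1797, 0.0284, -1.4678)

a = F/m = (0.3333, -1.0333, -0.2333)
p' = p + v·dt = (1.8040, -1.3480, -3.1520)
v + (F/m)dt = (-1.1733, -0.6827, -1.9187)
precession coupling ω×(Iω) = (-0.0056, -0.0168, -0.0004)
(τ − ω×Iω)/I = (0.2543, -0.8950, -0.8480)
ω + α·dt = (-0.1797, 0.0284, -1.4678)
q⊗(0,ω) = (0.0707107, -0.9899498, 0.9899498, 0.2121321)
q' = normalize(q + ½dt·q⊗(0,ω)) = (0.0028, 0.6664, 0.7455, 0.0085)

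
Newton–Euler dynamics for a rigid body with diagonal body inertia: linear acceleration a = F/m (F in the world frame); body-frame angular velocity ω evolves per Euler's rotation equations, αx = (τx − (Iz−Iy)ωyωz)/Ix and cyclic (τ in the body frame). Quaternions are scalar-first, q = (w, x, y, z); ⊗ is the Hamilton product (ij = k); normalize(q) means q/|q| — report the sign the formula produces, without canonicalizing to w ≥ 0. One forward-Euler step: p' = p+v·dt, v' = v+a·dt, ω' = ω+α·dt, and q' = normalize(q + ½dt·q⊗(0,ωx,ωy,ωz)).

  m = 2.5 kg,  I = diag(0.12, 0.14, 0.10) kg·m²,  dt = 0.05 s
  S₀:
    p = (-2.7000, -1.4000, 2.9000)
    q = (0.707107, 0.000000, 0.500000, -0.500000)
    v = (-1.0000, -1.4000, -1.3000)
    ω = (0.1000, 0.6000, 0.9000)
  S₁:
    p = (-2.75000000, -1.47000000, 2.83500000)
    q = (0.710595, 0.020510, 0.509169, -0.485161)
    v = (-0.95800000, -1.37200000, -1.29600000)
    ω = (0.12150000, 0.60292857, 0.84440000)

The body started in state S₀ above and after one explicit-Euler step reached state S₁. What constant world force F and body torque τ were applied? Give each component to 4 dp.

F = (2.1000, 1.4000, 0.2000)
τ = (0.0300, 0.0100, -0.1100)

v₁ − v₀ = (0.04200000, 0.02800000, 0.00400000)
applied force F = (2.1000, 1.4000, 0.2000)
rate change Δω = (0.02150000, 0.00292857, -0.05560000)
gyro term ω₀×Iω₀ = (-0.0216, 0.0018, 0.0012)
τ = I·(Δω/dt) + ω₀×(Iω₀) = (0.0300, 0.0100, -0.1100)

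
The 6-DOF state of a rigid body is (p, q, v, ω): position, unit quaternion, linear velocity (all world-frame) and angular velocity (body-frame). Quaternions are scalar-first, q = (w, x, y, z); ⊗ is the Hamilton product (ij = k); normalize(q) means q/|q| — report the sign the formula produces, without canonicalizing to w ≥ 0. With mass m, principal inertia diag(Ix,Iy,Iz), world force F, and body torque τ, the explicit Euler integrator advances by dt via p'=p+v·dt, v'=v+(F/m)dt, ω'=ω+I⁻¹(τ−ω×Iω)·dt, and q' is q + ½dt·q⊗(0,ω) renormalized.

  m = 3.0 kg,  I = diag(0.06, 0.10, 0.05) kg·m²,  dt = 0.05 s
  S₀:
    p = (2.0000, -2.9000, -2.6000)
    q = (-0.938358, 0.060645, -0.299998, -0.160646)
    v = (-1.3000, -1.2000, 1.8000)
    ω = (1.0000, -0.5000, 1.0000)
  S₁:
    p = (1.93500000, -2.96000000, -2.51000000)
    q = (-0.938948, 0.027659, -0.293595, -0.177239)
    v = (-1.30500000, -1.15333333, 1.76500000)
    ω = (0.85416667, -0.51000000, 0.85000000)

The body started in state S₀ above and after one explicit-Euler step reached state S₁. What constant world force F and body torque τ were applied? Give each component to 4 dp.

ω₁ − ω₀ = (-0.14583333, -0.01000000, -0.15000000)
I·α + gyro = (-0.1500, -0.0100, -0.1700)
Δv = v₁−v₀ = (-0.00500000, 0.04666667, -0.03500000)
m·(v₁−v₀)/dt = (-0.3000, 2.8000, -2.1000)

F = (-0.3000, 2.8000, -2.1000)
τ = (-0.1500, -0.0100, -0.1700)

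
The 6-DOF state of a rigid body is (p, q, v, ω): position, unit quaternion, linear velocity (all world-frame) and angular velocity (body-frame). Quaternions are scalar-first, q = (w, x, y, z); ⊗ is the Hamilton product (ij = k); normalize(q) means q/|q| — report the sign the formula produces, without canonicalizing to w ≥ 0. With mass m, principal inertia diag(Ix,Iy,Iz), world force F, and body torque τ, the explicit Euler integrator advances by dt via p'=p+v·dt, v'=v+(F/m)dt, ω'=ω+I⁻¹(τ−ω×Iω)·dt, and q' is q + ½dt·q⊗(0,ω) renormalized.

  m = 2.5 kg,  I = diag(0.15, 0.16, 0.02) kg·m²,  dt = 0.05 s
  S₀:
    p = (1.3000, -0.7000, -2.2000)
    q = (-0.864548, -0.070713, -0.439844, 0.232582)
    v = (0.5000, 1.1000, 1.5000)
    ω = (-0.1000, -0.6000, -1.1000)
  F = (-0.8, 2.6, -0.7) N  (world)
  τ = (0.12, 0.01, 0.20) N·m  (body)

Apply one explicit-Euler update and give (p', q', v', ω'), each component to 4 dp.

p' = (1.3250, -0.6450, -2.1250)
q' = (-0.8645, -0.0529, -0.4292, 0.2562)
v' = (0.4840, 1.1520, 1.4860)
ω' = (-0.0292, -0.6013, -0.6015)

ω×(Iω) gyroscopic = (-0.0924, 0.0143, 0.0006)
α = I⁻¹(τ − ω×Iω) = (1.4160, -0.0269, 9.9700)
ω' = ω + α·dt = (-0.0292, -0.6013, -0.6015)
Hamilton product q⊗(0,ω) = (-0.0151375, 0.7098324, 0.4176863, 0.9494462)
q' = normalize(q + ½dt·q⊗(0,ω)) = (-0.8645, -0.0529, -0.4292, 0.2562)
linear accel F/m = (-0.3200, 1.0400, -0.2800)
p' = p + v·dt = (1.3250, -0.6450, -2.1250)
new velocity v' = (0.4840, 1.1520, 1.4860)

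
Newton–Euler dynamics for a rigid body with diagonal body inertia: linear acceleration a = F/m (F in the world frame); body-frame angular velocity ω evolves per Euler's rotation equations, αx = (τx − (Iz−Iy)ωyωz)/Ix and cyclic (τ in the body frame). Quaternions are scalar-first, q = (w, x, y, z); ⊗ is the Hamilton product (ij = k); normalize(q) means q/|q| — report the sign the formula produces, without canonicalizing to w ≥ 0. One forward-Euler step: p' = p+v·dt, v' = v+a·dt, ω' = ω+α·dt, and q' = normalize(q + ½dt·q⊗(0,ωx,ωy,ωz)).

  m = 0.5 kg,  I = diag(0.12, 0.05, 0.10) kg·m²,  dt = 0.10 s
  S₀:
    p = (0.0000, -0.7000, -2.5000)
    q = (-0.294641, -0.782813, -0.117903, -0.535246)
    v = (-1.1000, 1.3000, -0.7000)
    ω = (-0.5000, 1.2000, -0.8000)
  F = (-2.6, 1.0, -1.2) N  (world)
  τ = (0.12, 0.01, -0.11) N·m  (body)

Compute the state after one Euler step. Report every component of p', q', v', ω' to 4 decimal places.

linear accel F/m = (-5.2000, 2.0000, -2.4000)
new position p' = (-0.1100, -0.5700, -2.5700)
v + (F/m)dt = (-1.6200, 1.5000, -0.9400)
α = I⁻¹(τ − ω×Iω) = (1.4000, 0.0400, -1.5200)
ω' = ω + α·dt = (-0.3600, 1.2040, -0.9520)
Hamilton product q⊗(0,ω) = (-0.6781197, 0.8839381, -0.7121966, -0.7626143)
updated quaternion q' = (-0.3276, -0.7365, -0.1531, -0.5717)

p' = (-0.1100, -0.5700, -2.5700)
q' = (-0.3276, -0.7365, -0.1531, -0.5717)
v' = (-1.6200, 1.5000, -0.9400)
ω' = (-0.3600, 1.2040, -0.9520)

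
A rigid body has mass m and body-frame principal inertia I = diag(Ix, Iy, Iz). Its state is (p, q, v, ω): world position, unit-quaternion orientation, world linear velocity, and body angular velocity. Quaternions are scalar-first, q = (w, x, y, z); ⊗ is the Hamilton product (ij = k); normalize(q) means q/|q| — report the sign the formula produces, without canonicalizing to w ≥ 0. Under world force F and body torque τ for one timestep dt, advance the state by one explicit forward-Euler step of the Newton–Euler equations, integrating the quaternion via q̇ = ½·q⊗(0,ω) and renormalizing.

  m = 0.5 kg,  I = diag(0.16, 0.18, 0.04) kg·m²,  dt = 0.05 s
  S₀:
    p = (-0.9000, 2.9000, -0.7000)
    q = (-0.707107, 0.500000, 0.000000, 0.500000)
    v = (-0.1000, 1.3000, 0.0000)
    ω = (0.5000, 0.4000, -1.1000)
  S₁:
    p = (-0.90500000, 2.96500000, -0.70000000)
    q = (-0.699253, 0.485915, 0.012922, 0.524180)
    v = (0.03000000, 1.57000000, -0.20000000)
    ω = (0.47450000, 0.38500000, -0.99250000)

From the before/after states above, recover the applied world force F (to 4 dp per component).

v₁ − v₀ = (0.13000000, 0.27000000, -0.20000000)
F = m·Δv/dt = (1.3000, 2.7000, -2.0000)

F = (1.3000, 2.7000, -2.0000)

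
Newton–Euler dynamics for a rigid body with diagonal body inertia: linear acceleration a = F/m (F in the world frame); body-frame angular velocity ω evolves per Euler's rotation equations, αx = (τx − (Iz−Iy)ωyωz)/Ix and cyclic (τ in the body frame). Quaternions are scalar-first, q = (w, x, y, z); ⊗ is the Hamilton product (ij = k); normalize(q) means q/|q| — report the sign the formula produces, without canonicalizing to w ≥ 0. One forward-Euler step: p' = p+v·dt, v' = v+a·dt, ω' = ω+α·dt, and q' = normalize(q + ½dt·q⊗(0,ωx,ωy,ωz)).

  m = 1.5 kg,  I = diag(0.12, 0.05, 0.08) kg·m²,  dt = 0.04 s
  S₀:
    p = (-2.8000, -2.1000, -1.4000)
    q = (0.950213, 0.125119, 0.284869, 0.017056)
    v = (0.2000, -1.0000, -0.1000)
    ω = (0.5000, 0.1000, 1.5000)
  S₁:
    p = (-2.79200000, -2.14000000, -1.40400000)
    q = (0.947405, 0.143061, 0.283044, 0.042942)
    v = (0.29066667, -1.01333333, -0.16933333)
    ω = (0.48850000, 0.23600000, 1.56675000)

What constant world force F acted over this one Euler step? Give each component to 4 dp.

v₁ − v₀ = (0.09066667, -0.01333333, -0.06933333)
F = m·Δv/dt = (3.4000, -0.5000, -2.6000)

F = (3.4000, -0.5000, -2.6000)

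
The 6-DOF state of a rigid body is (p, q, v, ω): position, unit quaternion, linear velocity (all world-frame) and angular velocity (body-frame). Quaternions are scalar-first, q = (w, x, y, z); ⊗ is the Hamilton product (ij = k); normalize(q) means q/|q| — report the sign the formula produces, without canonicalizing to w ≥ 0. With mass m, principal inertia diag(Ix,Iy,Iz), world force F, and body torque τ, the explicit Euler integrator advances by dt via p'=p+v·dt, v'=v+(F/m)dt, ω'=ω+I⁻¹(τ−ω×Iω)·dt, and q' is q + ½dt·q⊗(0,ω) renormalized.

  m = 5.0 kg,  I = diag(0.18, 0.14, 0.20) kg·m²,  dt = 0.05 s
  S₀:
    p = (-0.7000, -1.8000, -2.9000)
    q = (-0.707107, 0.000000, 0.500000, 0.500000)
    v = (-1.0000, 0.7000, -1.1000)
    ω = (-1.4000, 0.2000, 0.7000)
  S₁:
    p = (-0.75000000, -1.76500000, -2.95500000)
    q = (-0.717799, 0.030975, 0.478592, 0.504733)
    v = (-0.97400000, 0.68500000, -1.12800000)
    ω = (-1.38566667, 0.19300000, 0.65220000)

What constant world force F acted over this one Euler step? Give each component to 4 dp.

Δv = v₁−v₀ = (0.02600000, -0.01500000, -0.02800000)
F = m·Δv/dt = (2.6000, -1.5000, -2.8000)

F = (2.6000, -1.5000, -2.8000)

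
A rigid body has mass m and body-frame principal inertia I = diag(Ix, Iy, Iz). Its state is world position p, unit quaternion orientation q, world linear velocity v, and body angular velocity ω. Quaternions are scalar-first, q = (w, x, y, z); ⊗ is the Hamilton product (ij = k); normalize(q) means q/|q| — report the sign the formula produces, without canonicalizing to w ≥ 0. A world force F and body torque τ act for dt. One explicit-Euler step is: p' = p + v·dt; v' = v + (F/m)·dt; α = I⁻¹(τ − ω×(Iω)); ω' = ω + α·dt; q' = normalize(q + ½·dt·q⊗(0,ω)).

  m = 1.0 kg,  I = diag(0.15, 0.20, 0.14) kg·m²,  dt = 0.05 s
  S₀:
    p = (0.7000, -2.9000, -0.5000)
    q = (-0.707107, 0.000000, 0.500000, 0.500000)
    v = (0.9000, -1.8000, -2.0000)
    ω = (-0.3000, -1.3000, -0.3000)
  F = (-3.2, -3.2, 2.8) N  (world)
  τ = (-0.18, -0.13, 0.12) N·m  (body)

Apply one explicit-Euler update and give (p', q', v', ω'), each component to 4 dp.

linear accel F/m = (-3.2000, -3.2000, 2.8000)
p + v·dt = (0.7450, -2.9900, -0.6000)
new velocity v' = (0.7400, -1.9600, -1.8600)
gyro term ω×Iω = (-0.0234, 0.0009, 0.0195)
angular accel α = (-1.0440, -0.6545, 0.7179)
new body rate ω' = (-0.3522, -1.3327, -0.2641)
q⊗(0,ω) = (0.8000000, 0.7121321, 0.7692391, 0.3621321)
q' = normalize(q + ½dt·q⊗(0,ω)) = (-0.6867, 0.0178, 0.5189, 0.5088)

p' = (0.7450, -2.9900, -0.6000)
q' = (-0.6867, 0.0178, 0.5189, 0.5088)
v' = (0.7400, -1.9600, -1.8600)
ω' = (-0.3522, -1.3327, -0.2641)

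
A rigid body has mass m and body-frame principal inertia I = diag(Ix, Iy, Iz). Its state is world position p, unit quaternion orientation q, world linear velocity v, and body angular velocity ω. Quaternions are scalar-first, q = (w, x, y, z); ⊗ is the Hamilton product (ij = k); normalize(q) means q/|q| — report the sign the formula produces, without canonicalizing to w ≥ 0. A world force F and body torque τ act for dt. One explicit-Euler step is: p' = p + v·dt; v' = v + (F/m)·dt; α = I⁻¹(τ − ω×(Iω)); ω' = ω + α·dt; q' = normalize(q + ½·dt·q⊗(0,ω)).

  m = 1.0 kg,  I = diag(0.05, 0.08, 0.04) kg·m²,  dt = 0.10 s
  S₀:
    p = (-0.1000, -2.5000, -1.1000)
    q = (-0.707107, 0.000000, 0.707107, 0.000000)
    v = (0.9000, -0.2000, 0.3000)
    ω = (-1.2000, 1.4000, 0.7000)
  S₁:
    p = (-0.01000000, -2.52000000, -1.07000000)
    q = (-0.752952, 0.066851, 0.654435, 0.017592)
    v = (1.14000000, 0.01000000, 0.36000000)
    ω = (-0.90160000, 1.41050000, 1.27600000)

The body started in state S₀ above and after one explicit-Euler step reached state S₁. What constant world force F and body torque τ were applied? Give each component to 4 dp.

rate change Δω = (0.29840000, 0.01050000, 0.57600000)
I·α + gyro = (0.1100, 0.0000, 0.1800)
v₁ − v₀ = (0.24000000, 0.21000000, 0.06000000)
applied force F = (2.4000, 2.1000, 0.6000)

F = (2.4000, 2.1000, 0.6000)
τ = (0.1100, 0.0000, 0.1800)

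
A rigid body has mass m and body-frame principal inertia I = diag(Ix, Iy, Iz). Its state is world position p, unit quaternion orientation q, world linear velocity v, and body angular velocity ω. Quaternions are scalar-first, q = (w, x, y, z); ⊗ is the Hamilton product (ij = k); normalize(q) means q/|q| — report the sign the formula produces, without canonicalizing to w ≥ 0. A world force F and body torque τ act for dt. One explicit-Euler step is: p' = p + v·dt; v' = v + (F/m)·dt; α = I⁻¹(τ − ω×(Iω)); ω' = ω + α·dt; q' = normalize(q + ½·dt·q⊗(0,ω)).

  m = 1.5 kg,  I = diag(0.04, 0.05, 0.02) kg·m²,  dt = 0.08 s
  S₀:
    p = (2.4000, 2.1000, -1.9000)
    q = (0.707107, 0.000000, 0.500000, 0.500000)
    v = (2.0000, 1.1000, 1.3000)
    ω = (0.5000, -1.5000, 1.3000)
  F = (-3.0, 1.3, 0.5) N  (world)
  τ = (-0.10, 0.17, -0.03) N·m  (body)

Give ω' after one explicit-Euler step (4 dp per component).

ω×(Iω) gyroscopic = (0.0585, 0.0130, -0.0075)
(τ − ω×Iω)/I = (-3.9625, 3.1400, -1.1250)
ω' = ω + α·dt = (0.1830, -1.2488, 1.2100)

ω' = (0.1830, -1.2488, 1.2100)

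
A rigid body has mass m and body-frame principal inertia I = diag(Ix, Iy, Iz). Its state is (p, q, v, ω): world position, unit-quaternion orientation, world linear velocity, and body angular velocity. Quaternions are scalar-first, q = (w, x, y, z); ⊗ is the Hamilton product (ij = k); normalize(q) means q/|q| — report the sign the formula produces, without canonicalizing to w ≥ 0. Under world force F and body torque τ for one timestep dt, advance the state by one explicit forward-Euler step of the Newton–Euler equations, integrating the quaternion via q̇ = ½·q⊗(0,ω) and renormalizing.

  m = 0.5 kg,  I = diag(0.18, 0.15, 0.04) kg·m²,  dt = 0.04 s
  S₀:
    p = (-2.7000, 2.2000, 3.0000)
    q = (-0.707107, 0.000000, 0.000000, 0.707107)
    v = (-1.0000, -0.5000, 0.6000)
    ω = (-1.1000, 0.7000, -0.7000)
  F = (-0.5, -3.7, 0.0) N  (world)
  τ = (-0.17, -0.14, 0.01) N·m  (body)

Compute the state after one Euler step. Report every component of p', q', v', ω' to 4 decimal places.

p' = (-2.7400, 2.1800, 3.0240)
q' = (-0.6969, 0.0057, -0.0254, 0.7167)
v' = (-1.0400, -0.7960, 0.6000)
ω' = (-1.1498, 0.6339, -0.7131)

gyro term ω×Iω = (0.0539, 0.1078, 0.0231)
angular accel α = (-1.2439, -1.6520, -0.3275)
ω + α·dt = (-1.1498, 0.6339, -0.7131)
q⊗(0,ω) = (0.4949749, 0.2828428, -1.2727926, 0.4949749)
q + ½dt·q⊗(0,ω), renormalized = (-0.6969, 0.0057, -0.0254, 0.7167)
a = F/m = (-1.0000, -7.4000, 0.0000)
new position p' = (-2.7400, 2.1800, 3.0240)
v' = v + a·dt = (-1.0400, -0.7960, 0.6000)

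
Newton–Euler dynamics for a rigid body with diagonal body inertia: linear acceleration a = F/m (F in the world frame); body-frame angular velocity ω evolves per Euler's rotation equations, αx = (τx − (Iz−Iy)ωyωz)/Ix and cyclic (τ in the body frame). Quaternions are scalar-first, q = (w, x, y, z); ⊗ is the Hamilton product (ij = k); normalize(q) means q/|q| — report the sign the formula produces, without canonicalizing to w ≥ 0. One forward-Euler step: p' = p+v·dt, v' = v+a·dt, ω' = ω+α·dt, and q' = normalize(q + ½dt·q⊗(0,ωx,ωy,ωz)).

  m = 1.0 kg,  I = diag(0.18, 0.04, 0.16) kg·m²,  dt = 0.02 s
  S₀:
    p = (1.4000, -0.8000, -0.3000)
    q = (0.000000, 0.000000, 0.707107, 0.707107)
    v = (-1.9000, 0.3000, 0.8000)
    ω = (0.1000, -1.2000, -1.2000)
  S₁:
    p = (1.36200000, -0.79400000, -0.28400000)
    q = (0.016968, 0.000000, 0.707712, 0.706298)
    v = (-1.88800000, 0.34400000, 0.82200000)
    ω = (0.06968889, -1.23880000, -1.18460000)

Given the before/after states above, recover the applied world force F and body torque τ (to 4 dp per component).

F = (0.6000, 2.2000, 1.1000)
τ = (-0.1000, -0.0800, 0.1400)

rate change Δω = (-0.03031111, -0.03880000, 0.01540000)
precession coupling = (0.1728, -0.0024, 0.0168)
I·α + gyro = (-0.1000, -0.0800, 0.1400)
Δv = v₁−v₀ = (0.01200000, 0.04400000, 0.02200000)
F = m·Δv/dt = (0.6000, 2.2000, 1.1000)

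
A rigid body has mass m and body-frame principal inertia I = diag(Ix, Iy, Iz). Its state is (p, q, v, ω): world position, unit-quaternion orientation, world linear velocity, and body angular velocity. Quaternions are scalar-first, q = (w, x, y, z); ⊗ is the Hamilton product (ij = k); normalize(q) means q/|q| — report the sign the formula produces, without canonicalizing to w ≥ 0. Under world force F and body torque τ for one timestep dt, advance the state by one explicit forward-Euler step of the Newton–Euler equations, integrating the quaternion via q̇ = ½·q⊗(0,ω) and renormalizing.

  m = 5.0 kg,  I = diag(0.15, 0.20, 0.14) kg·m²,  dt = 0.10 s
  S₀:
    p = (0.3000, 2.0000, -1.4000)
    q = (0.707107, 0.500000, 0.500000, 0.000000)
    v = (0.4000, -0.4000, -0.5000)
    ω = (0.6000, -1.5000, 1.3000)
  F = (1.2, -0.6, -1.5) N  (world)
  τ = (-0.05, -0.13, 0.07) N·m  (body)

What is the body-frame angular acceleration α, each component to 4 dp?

precession coupling ω×(Iω) = (0.1170, 0.0078, -0.0450)
angular accel α = (-1.1133, -0.6890, 0.8214)

α = (-1.1133, -0.6890, 0.8214)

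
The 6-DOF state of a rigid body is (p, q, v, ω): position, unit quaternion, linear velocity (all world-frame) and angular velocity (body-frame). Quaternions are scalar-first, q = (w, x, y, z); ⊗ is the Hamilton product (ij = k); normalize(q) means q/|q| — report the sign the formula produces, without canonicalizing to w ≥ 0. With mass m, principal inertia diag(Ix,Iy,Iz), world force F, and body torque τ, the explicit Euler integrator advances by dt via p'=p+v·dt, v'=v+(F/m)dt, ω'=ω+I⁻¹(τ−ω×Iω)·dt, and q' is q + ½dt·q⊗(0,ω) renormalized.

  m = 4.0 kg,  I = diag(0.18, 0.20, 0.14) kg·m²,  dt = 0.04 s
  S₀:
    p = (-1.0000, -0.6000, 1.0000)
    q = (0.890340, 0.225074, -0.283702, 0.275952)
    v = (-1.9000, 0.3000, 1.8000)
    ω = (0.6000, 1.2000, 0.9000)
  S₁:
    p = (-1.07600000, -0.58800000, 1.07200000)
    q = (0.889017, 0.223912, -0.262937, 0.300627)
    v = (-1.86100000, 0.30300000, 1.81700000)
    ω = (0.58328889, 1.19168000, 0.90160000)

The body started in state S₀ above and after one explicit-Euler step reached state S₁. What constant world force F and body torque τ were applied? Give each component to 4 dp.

F = (3.9000, 0.3000, 1.7000)
τ = (-0.1400, -0.0200, 0.0200)

rate change Δω = (-0.01671111, -0.00832000, 0.00160000)
I·α + gyro = (-0.1400, -0.0200, 0.0200)
v₁ − v₀ = (0.03900000, 0.00300000, 0.01700000)
m·(v₁−v₀)/dt = (3.9000, 0.3000, 1.7000)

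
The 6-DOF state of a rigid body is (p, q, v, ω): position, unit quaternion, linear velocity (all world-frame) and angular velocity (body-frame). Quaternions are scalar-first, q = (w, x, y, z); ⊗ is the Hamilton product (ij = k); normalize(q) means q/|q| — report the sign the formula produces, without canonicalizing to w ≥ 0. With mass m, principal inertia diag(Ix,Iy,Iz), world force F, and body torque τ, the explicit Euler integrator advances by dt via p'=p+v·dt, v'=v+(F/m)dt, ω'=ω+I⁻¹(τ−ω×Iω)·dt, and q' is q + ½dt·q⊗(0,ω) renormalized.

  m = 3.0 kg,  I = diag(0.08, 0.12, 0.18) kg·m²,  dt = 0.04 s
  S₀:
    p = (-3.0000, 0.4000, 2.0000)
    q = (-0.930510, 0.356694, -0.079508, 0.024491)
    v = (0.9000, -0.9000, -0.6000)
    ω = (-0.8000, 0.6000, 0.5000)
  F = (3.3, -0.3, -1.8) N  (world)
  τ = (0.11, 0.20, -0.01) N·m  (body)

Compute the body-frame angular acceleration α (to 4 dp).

α = (1.1500, 1.3333, 0.0511)

gyro term ω×Iω = (0.0180, 0.0400, -0.0192)
angular accel α = (1.1500, 1.3333, 0.0511)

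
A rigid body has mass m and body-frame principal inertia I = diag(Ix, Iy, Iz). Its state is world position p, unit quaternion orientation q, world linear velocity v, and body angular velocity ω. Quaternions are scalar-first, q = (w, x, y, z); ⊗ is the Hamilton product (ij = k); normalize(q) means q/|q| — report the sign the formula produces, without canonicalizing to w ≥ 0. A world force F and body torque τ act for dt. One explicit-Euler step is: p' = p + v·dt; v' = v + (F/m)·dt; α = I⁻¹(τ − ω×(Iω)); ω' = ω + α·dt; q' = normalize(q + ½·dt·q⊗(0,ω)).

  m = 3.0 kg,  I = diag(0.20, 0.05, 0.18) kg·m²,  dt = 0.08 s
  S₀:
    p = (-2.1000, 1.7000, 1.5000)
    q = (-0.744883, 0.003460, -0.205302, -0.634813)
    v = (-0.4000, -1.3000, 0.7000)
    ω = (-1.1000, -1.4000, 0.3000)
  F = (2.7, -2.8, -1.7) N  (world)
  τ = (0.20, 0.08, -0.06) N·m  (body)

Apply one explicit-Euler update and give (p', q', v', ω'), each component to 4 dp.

ω×(Iω) gyroscopic = (-0.0546, -0.0066, -0.2310)
angular accel α = (1.2730, 1.7320, 0.9500)
ω' = ω + α·dt = (-0.9982, -1.2614, 0.3760)
Hamilton product q⊗(0,ω) = (-0.0931729, -0.1309575, 1.7400925, -0.4541411)
q + ½dt·q⊗(0,ω), renormalized = (-0.7467, -0.0018, -0.1353, -0.6513)
linear accel F/m = (0.9000, -0.9333, -0.5667)
p' = p + v·dt = (-2.1320, 1.5960, 1.5560)
v + (F/m)dt = (-0.3280, -1.3747, 0.6547)

p' = (-2.1320, 1.5960, 1.5560)
q' = (-0.7467, -0.0018, -0.1353, -0.6513)
v' = (-0.3280, -1.3747, 0.6547)
ω' = (-0.9982, -1.2614, 0.3760)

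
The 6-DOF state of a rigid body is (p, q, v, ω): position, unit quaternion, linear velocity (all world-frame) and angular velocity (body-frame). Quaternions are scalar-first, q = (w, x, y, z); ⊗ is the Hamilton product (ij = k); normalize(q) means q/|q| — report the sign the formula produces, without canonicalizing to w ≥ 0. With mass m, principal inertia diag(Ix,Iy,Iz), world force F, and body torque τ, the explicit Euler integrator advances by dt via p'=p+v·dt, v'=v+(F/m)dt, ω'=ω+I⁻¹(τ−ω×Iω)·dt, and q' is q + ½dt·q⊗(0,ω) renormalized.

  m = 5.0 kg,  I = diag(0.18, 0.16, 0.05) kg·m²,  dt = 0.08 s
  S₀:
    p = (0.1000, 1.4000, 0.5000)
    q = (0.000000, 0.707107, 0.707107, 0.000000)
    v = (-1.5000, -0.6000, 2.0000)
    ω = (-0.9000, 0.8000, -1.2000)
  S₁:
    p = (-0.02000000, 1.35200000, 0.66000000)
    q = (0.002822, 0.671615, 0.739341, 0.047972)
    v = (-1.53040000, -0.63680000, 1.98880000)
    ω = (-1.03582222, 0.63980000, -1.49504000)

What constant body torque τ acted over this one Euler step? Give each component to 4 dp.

rate change Δω = (-0.13582222, -0.16020000, -0.29504000)
I·α + gyro = (-0.2000, -0.1800, -0.1700)

τ = (-0.2000, -0.1800, -0.1700)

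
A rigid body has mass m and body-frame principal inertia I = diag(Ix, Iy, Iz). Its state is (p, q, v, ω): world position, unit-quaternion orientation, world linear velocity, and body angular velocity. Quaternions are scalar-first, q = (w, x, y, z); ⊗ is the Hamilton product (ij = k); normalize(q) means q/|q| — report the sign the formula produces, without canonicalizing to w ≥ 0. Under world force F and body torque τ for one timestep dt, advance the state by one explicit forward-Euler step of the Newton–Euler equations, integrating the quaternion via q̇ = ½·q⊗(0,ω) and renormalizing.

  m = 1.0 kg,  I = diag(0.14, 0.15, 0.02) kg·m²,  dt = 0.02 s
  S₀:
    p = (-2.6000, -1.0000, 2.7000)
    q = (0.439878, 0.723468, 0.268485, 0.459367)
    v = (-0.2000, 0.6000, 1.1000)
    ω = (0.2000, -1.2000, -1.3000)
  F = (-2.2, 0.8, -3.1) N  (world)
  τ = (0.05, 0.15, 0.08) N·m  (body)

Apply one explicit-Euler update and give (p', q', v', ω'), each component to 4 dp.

p' = (-2.6040, -0.9880, 2.7220)
q' = (0.4476, 0.7263, 0.2735, 0.4444)
v' = (-0.2440, 0.6160, 1.0380)
ω' = (0.2361, -1.1758, -1.2176)

gyro term ω×Iω = (-0.2028, -0.0312, -0.0024)
angular accel α = (1.8057, 1.2080, 4.1200)
ω + α·dt = (0.2361, -1.1758, -1.2176)
Hamilton product q⊗(0,ω) = (0.7746655, 0.2901855, 0.5045282, -1.4937000)
updated quaternion q' = (0.4476, 0.7263, 0.2735, 0.4444)
a = (-2.2000, 0.8000, -3.1000)
p' = p + v·dt = (-2.6040, -0.9880, 2.7220)
v + (F/m)dt = (-0.2440, 0.6160, 1.0380)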